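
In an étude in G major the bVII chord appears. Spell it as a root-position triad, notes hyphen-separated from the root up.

F-A-C

bVII is built on the lowered scale degree 7. In G major degree 7 is F#; lowered it becomes F. Building the major chord from the parallel minor on F: F–A–C.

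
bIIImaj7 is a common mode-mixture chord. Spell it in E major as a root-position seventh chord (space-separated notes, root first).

Scale degree 3 in E major is G#. bIIImaj7 uses the lowered form, G, taken from E minor. Building the major-seventh chord from the parallel minor on G: G–B–D–F#.

G B D F#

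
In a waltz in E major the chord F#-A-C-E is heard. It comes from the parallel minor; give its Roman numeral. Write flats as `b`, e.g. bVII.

The root F# is the diatonic 2nd degree of E major; the borrowing shows in the chord quality. The diatonic chord on degree 2 would be F#m (ii), but F#–A–C–E is the half-diminished-seventh chord from E minor. As a borrowed chord it is labeled iiø7.

iiø7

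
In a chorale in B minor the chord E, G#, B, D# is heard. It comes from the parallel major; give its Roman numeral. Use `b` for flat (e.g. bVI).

IVmaj7

The root E is the diatonic 4th degree of B minor; the borrowing shows in the chord quality. Diatonically B minor has Em (iv) on that degree; E–G#–B–D# is instead the major-seventh chord native to B major, so it takes the label IVmaj7.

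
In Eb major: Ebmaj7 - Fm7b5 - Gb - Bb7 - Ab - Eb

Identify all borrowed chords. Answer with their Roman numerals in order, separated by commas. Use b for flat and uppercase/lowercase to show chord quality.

iiø7, bIII

In Eb major the diatonic chords are Eb, Fm, Gm, Ab, Bb, Cm, Ddim. Of the given chords, Ebmaj7, Bb7, Ab and Eb are diatonic. Fm7b5 (F–Ab–Cb–Eb) doesn't fit — on degree 2 Eb major would have Fm (ii). Fm7b5 is the degree-2 chord of Eb minor, so it is the borrowed iiø7. But Gb (Gb–Bb–Db) is foreign: the diatonic iii on degree 3 is Gm, whereas Gb comes from Eb minor. It is labeled bIII.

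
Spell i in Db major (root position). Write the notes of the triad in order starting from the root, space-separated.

The root, Db, is scale degree 1 — the same note in Db major and Db minor; only the chord quality changes. In Db minor the chord on Db is Db–Fb–Ab.

Db Fb Ab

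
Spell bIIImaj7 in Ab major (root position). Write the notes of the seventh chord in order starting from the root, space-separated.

Scale degree 3 in Ab major is C. bIIImaj7 uses the lowered form, Cb, taken from Ab minor. Building the major-seventh chord from the parallel minor on Cb: Cb–Eb–Gb–Bb.

Cb Eb Gb Bb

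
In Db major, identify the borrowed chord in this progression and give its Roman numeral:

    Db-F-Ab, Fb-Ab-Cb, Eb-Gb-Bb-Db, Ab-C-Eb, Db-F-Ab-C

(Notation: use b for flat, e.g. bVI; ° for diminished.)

bIII

Db major has the diatonic set Db, Ebm, Fm, Gb, Ab, Bbm, Cdim. Db–F–Ab = Db, Eb–Gb–Bb–Db = Ebm7, Ab–C–Eb = Ab and Db–F–Ab–C = Dbmaj7 all belong to that set. But Fb–Ab–Cb is foreign: the diatonic iii on degree 3 is Fm, whereas Fb comes from Db minor. It is labeled bIII.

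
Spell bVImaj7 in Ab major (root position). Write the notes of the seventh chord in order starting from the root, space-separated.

Fb Ab Cb Eb

Scale degree 6 in Ab major is F. bVImaj7 uses the lowered form, Fb, taken from Ab minor. Stacking thirds in Ab minor on Fb gives Fb–Ab–Cb–Eb.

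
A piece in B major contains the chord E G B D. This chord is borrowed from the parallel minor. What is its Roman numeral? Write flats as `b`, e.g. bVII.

iv7

E is scale degree 4 in B major. Diatonically B major has E (IV) on that degree; E–G–B–D is instead the minor-seventh chord native to B minor, so it takes the label iv7.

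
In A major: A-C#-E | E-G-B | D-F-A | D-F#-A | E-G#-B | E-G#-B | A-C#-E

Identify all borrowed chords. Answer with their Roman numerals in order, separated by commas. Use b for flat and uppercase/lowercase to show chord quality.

A major has the diatonic set A, Bm, C#m, D, E, F#m, G#dim. A–C#–E = A, D–F#–A = D and E–G#–B = E are all diatonic. But E–G–B is foreign: the diatonic V on degree 5 is E, whereas Em comes from A minor. It is labeled v. D–F–A doesn't fit — on degree 4 A major would have D (IV). Dm is the degree-4 chord of A minor, so it is the borrowed iv.

v, iv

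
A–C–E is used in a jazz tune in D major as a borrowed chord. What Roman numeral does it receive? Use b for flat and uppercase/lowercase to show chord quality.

A is scale degree 5 in D major. A–C–E is a minor chord — the form found in D minor, not the diatonic V (A). Borrowed into D major it is written v.

v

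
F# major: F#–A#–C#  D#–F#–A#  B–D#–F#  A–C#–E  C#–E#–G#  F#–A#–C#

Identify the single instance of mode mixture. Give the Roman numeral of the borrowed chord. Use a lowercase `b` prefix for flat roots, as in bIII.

In F# major the diatonic chords are F#, G#m, A#m, B, C#, D#m, E#dim. F#–A#–C# = F#, D#–F#–A# = D#m, B–D#–F# = B and C#–E#–G# = C# all belong to that set. A–C#–E is not: scale degree 3 in F# major carries A#m (iii). In F# minor the chord on that degree is A, so here it functions as bIII, borrowed from the parallel minor.

bIII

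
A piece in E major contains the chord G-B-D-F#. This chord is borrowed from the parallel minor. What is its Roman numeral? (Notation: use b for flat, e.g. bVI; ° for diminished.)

G is the lowered form of scale degree 3 in E major (the diatonic degree 3 is G#). G–B–D–F# is a major-seventh chord — the form found in E minor, not the diatonic iii (G#m). Borrowed into E major it is written bIIImaj7.

bIIImaj7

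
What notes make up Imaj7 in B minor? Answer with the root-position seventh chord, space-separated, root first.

B D# F# A#

The root, B, is scale degree 1 — the same note in B minor and B major; only the chord quality changes. In B major the chord on B is B–D#–F#–A#.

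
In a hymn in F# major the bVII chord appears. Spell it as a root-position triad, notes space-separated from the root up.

E G# B

bVII is built on the lowered scale degree 7. In F# major degree 7 is E#; lowered it becomes E. Building the major chord from the parallel minor on E: E–G#–B.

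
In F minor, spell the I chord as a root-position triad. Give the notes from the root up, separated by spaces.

F A C

The root, F, is scale degree 1 — the same note in F minor and F major; only the chord quality changes. Building the major chord from the parallel major on F: F–A–C.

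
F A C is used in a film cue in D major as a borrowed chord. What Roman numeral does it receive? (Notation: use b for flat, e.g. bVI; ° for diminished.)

bIII

In D major scale degree 3 is F#; F is its lowered form, from D minor. Diatonically D major has F#m (iii) on that degree; F–A–C is instead the major chord native to D minor, so it takes the label bIII.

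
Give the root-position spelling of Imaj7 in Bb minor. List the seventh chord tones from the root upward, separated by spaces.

Bb D F A

Imaj7 is built on scale degree 1, which is Bb in both Bb minor and its parallel. Stacking thirds in Bb major on Bb gives Bb–D–F–A.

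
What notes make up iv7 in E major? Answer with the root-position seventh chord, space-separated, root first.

A C E G

iv7 is built on scale degree 4, which is A in both E major and its parallel. In E minor the chord on A is A–C–E–G.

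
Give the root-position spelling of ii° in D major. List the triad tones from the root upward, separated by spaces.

E G Bb

The root, E, is scale degree 2 — the same note in D major and D minor; only the chord quality changes. In D minor the chord on E is E–G–Bb.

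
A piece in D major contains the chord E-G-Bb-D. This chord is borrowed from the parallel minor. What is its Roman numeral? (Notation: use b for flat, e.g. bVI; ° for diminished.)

The root E is the diatonic 2nd degree of D major; the borrowing shows in the chord quality. The diatonic chord on degree 2 would be Em (ii), but E–G–Bb–D is the half-diminished-seventh chord from D minor. As a borrowed chord it is labeled iiø7.

iiø7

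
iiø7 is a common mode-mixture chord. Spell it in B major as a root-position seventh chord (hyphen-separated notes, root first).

C#-E-G-B

iiø7 is built on scale degree 2, which is C# in both B major and its parallel. In B minor the chord on C# is C#–E–G–B.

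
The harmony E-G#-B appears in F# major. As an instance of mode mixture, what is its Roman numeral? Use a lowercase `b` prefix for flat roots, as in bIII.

The root E is the lowered 7th scale degree — diatonically F# major has E# there. E–G#–B is a major chord — the form found in F# minor, not the diatonic vii° (E#dim). Borrowed into F# major it is written bVII.

bVII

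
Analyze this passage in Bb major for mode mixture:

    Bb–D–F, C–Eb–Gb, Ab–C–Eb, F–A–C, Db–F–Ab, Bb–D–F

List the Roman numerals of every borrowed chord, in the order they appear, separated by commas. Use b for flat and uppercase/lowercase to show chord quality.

In Bb major the diatonic chords are Bb, Cm, Dm, Eb, F, Gm, Adim. Bb–D–F = Bb and F–A–C = F both belong to that set. But C–Eb–Gb is foreign: the diatonic ii on degree 2 is Cm, whereas Cdim comes from Bb minor. It is labeled ii°. Ab–C–Eb is not: scale degree 7 in Bb major carries Adim (vii°). In Bb minor the chord on that degree is Ab, so here it functions as bVII, borrowed from the parallel minor. But Db–F–Ab is foreign: the diatonic iii on degree 3 is Dm, whereas Db comes from Bb minor. It is labeled bIII.

ii°, bVII, bIII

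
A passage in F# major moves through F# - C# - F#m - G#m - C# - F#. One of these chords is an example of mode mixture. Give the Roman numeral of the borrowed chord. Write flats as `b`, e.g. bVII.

F# major has the diatonic set F#, G#m, A#m, B, C#, D#m, E#dim. Of the given chords, F#, C# and G#m are diatonic. F#m (F#–A–C#) doesn't fit — on degree 1 F# major would have F# (I). F#m is the degree-1 chord of F# minor, so it is the borrowed i.

i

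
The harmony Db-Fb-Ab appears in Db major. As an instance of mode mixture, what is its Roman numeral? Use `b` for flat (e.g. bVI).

Db is scale degree 1 in Db major. Db–Fb–Ab is a minor chord — the form found in Db minor, not the diatonic I (Db). Borrowed into Db major it is written i.

i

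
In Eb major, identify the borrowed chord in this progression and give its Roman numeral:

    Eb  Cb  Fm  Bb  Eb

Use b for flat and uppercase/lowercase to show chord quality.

The diatonic triads in Eb major are Eb, Fm, Gm, Ab, Bb, Cm, Ddim. Eb, Fm and Bb are all diatonic. Cb (Cb–Eb–Gb) doesn't fit — on degree 6 Eb major would have Cm (vi). Cb is the degree-6 chord of Eb minor, so it is the borrowed bVI.

bVI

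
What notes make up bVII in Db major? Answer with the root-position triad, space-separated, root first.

Cb Eb Gb

The root of bVII is the lowered 7th degree: C becomes Cb. In Db minor the chord on Cb is Cb–Eb–Gb.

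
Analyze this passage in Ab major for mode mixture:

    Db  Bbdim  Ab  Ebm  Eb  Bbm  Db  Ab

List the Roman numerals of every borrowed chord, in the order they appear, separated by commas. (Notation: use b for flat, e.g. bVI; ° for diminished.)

The diatonic triads in Ab major are Ab, Bbm, Cm, Db, Eb, Fm, Gdim. Db, Ab, Eb and Bbm are all diatonic. Bbdim (Bb–Db–Fb) is not: scale degree 2 in Ab major carries Bbm (ii). In Ab minor the chord on that degree is Bbdim, so here it functions as ii°, borrowed from the parallel minor. But Ebm (Eb–Gb–Bb) is foreign: the diatonic V on degree 5 is Eb, whereas Ebm comes from Ab minor. It is labeled v.

ii°, v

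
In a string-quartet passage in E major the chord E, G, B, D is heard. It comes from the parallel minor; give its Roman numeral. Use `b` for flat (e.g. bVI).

The root E is the diatonic 1st degree of E major; the borrowing shows in the chord quality. The diatonic chord on degree 1 would be E (I), but E–G–B–D is the minor-seventh chord from E minor. As a borrowed chord it is labeled i7.

i7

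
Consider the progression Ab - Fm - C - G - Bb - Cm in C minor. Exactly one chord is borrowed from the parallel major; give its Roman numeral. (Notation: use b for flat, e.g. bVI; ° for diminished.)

I

The diatonic triads in C minor (with V from harmonic minor) are Cm, Ddim, Eb, Fm, G, Ab, Bb. Ab, Fm, G, Bb and Cm all belong to that set. C (C–E–G) is not: scale degree 1 in C minor carries Cm (i). In C major the chord on that degree is C, so here it functions as I, borrowed from the parallel major.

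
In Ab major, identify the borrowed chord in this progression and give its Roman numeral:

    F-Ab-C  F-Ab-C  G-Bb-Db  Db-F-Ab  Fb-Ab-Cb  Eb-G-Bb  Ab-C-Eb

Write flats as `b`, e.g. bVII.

bVI

The diatonic triads in Ab major are Ab, Bbm, Cm, Db, Eb, Fm, Gdim. F–Ab–C = Fm, G–Bb–Db = Gdim, Db–F–Ab = Db, Eb–G–Bb = Eb and Ab–C–Eb = Ab are all diatonic. Fb–Ab–Cb doesn't fit — on degree 6 Ab major would have Fm (vi). Fb is the degree-6 chord of Ab minor, so it is the borrowed bVI.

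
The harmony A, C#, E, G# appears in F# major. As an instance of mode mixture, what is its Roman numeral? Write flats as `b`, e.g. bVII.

In F# major scale degree 3 is A#; A is its lowered form, from F# minor. Diatonically F# major has A#m (iii) on that degree; A–C#–E–G# is instead the major-seventh chord native to F# minor, so it takes the label bIIImaj7.

bIIImaj7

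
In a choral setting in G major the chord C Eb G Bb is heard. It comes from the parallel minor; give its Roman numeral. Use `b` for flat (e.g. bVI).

The root C is the diatonic 4th degree of G major; the borrowing shows in the chord quality. Diatonically G major has C (IV) on that degree; C–Eb–G–Bb is instead the minor-seventh chord native to G minor, so it takes the label iv7.

iv7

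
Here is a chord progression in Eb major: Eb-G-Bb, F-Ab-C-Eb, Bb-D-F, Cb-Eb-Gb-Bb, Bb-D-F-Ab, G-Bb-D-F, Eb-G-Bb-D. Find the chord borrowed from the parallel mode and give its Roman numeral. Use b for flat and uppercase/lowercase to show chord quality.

The diatonic triads in Eb major are Eb, Fm, Gm, Ab, Bb, Cm, Ddim. Of the given chords, Eb–G–Bb = Eb, F–Ab–C–Eb = Fm7, Bb–D–F = Bb, Bb–D–F–Ab = Bb7, G–Bb–D–F = Gm7 and Eb–G–Bb–D = Ebmaj7 are diatonic. But Cb–Eb–Gb–Bb is foreign: the diatonic vi on degree 6 is Cm, whereas Cbmaj7 comes from Eb minor. It is labeled bVImaj7.

bVImaj7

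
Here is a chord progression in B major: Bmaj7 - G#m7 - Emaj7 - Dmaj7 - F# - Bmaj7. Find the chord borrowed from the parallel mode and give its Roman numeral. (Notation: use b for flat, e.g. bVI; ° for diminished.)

bIIImaj7

B major has the diatonic set B, C#m, D#m, E, F#, G#m, A#dim. Bmaj7, G#m7, Emaj7 and F# all belong to that set. But Dmaj7 (D–F#–A–C#) is foreign: the diatonic iii on degree 3 is D#m, whereas Dmaj7 comes from B minor. It is labeled bIIImaj7.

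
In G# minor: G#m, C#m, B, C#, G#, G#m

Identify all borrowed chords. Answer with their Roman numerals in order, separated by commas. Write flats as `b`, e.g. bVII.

IV, I

The diatonic triads in G# minor (with V from harmonic minor) are G#m, A#dim, B, C#m, D#, E, F#. Of the given chords, G#m, C#m and B are diatonic. But C# (C#–E#–G#) is foreign: the diatonic iv on degree 4 is C#m, whereas C# comes from G# major. It is labeled IV. G# (G#–B#–D#) is not: scale degree 1 in G# minor carries G#m (i). In G# major the chord on that degree is G#, so here it functions as I, borrowed from the parallel major.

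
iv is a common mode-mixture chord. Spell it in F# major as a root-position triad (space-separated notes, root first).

B D F#

iv is built on scale degree 4, which is B in both F# major and its parallel. In F# minor the chord on B is B–D–F#.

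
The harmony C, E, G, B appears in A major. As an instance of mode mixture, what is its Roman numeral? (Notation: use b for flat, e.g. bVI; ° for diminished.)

bIIImaj7

The root C is the lowered 3rd scale degree — diatonically A major has C# there. C–E–G–B is a major-seventh chord — the form found in A minor, not the diatonic iii (C#m). Borrowed into A major it is written bIIImaj7.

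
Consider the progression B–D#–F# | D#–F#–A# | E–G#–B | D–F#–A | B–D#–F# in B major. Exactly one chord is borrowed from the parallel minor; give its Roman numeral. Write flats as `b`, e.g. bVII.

B major has the diatonic set B, C#m, D#m, E, F#, G#m, A#dim. Of the given chords, B–D#–F# = B, D#–F#–A# = D#m and E–G#–B = E are diatonic. D–F#–A is not: scale degree 3 in B major carries D#m (iii). In B minor the chord on that degree is D, so here it functions as bIII, borrowed from the parallel minor.

bIII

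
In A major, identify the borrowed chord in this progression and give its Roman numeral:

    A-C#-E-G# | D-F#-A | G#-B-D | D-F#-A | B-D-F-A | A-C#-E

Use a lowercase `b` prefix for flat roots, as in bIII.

The diatonic triads in A major are A, Bm, C#m, D, E, F#m, G#dim. A–C#–E–G# = Amaj7, D–F#–A = D, G#–B–D = G#dim and A–C#–E = A are all diatonic. But B–D–F–A is foreign: the diatonic ii on degree 2 is Bm, whereas Bm7b5 comes from A minor. It is labeled iiø7.

iiø7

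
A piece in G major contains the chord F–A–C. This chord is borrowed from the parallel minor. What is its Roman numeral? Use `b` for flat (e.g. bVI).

bVII

F is the lowered form of scale degree 7 in G major (the diatonic degree 7 is F#). Diatonically G major has F#dim (vii°) on that degree; F–A–C is instead the major chord native to G minor, so it takes the label bVII.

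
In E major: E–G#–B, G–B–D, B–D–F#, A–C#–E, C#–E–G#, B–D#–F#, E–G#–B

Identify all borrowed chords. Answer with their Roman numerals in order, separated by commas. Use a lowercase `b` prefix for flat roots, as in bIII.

bIII, v

The diatonic triads in E major are E, F#m, G#m, A, B, C#m, D#dim. Of the given chords, E–G#–B = E, A–C#–E = A, C#–E–G# = C#m and B–D#–F# = B are diatonic. But G–B–D is foreign: the diatonic iii on degree 3 is G#m, whereas G comes from E minor. It is labeled bIII. B–D–F# is not: scale degree 5 in E major carries B (V). In E minor the chord on that degree is Bm, so here it functions as v, borrowed from the parallel minor.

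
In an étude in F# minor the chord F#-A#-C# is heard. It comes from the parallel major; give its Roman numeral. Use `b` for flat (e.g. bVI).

I

F# is scale degree 1 in F# minor. F#–A#–C# is a major chord — the form found in F# major, not the diatonic i (F#m). Borrowed into F# minor it is written I.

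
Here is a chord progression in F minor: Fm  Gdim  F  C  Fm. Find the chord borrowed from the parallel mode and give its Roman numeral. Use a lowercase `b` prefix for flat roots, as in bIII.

I

The diatonic triads in F minor (with V from harmonic minor) are Fm, Gdim, Ab, Bbm, C, Db, Eb. Fm, Gdim and C are all diatonic. But F (F–A–C) is foreign: the diatonic i on degree 1 is Fm, whereas F comes from F major. It is labeled I.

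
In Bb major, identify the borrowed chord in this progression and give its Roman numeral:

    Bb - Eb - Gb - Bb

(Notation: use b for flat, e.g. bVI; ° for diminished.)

Bb major has the diatonic set Bb, Cm, Dm, Eb, F, Gm, Adim. Bb and Eb are both diatonic. Gb (Gb–Bb–Db) doesn't fit — on degree 6 Bb major would have Gm (vi). Gb is the degree-6 chord of Bb minor, so it is the borrowed bVI.

bVI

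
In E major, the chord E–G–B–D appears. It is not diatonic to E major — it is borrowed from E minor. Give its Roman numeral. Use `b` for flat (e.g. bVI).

E is scale degree 1 in E major. E–G–B–D is a minor-seventh chord — the form found in E minor, not the diatonic I (E). Borrowed into E major it is written i7.

i7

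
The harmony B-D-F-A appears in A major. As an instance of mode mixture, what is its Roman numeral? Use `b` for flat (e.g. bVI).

iiø7

B is scale degree 2 in A major. Diatonically A major has Bm (ii) on that degree; B–D–F–A is instead the half-diminished-seventh chord native to A minor, so it takes the label iiø7.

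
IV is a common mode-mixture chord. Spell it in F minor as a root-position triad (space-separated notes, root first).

IV is built on scale degree 4, which is Bb in both F minor and its parallel. Building the major chord from the parallel major on Bb: Bb–D–F.

Bb D F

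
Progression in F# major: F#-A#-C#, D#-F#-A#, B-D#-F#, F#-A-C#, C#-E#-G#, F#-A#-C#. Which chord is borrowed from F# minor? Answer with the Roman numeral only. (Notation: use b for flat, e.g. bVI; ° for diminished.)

F# major has the diatonic set F#, G#m, A#m, B, C#, D#m, E#dim. F#–A#–C# = F#, D#–F#–A# = D#m, B–D#–F# = B and C#–E#–G# = C# are all diatonic. But F#–A–C# is foreign: the diatonic I on degree 1 is F#, whereas F#m comes from F# minor. It is labeled i.

i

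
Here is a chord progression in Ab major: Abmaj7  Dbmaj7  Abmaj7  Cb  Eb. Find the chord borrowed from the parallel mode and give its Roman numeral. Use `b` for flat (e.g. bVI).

bIII

The diatonic triads in Ab major are Ab, Bbm, Cm, Db, Eb, Fm, Gdim. Abmaj7, Dbmaj7 and Eb are all diatonic. Cb (Cb–Eb–Gb) is not: scale degree 3 in Ab major carries Cm (iii). In Ab minor the chord on that degree is Cb, so here it functions as bIII, borrowed from the parallel minor.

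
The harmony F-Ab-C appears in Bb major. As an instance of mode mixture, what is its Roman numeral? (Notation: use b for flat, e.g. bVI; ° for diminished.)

The root F is the diatonic 5th degree of Bb major; the borrowing shows in the chord quality. F–Ab–C is a minor chord — the form found in Bb minor, not the diatonic V (F). Borrowed into Bb major it is written v.

v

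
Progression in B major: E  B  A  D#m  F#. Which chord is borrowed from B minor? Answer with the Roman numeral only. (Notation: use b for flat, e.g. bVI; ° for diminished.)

bVII

The diatonic triads in B major are B, C#m, D#m, E, F#, G#m, A#dim. E, B, D#m and F# are all diatonic. A (A–C#–E) doesn't fit — on degree 7 B major would have A#dim (vii°). A is the degree-7 chord of B minor, so it is the borrowed bVII.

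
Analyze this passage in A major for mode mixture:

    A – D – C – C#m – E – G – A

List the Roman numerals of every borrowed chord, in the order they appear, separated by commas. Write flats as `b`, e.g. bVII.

In A major the diatonic chords are A, Bm, C#m, D, E, F#m, G#dim. A, D, C#m and E are all diatonic. C (C–E–G) doesn't fit — on degree 3 A major would have C#m (iii). C is the degree-3 chord of A minor, so it is the borrowed bIII. G (G–B–D) doesn't fit — on degree 7 A major would have G#dim (vii°). G is the degree-7 chord of A minor, so it is the borrowed bVII.

bIII, bVII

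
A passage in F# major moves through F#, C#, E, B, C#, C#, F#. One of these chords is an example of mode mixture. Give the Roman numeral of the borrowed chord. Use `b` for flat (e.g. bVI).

F# major has the diatonic set F#, G#m, A#m, B, C#, D#m, E#dim. Of the given chords, F#, C# and B are diatonic. But E (E–G#–B) is foreign: the diatonic vii° on degree 7 is E#dim, whereas E comes from F# minor. It is labeled bVII.

bVII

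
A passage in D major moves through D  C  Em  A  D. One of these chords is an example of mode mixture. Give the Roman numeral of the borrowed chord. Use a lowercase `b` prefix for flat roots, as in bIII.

The diatonic triads in D major are D, Em, F#m, G, A, Bm, C#dim. D, Em and A all belong to that set. But C (C–E–G) is foreign: the diatonic vii° on degree 7 is C#dim, whereas C comes from D minor. It is labeled bVII.

bVII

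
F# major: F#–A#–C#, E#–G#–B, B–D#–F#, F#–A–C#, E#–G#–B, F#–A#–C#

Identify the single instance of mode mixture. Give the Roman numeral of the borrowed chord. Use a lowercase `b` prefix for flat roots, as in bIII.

i

The diatonic triads in F# major are F#, G#m, A#m, B, C#, D#m, E#dim. Of the given chords, F#–A#–C# = F#, E#–G#–B = E#dim and B–D#–F# = B are diatonic. But F#–A–C# is foreign: the diatonic I on degree 1 is F#, whereas F#m comes from F# minor. It is labeled i.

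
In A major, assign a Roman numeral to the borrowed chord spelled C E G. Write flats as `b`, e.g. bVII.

bIII

In A major scale degree 3 is C#; C is its lowered form, from A minor. C–E–G is a major chord — the form found in A minor, not the diatonic iii (C#m). Borrowed into A major it is written bIII.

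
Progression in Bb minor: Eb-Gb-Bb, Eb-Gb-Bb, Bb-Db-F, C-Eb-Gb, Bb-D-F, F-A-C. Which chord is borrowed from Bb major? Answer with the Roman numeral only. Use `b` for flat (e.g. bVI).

I

Bb minor has the diatonic set Bbm, Cdim, Db, Ebm, F, Gb, Ab (with V from harmonic minor). Of the given chords, Eb–Gb–Bb = Ebm, Bb–Db–F = Bbm, C–Eb–Gb = Cdim and F–A–C = F are diatonic. Bb–D–F doesn't fit — on degree 1 Bb minor would have Bbm (i). Bb is the degree-1 chord of Bb major, so it is the borrowed I.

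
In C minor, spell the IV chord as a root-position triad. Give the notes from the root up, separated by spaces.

IV is built on scale degree 4, which is F in both C minor and its parallel. Stacking thirds in C major on F gives F–A–C.

F A C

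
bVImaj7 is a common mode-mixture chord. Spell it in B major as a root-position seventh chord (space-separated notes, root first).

Scale degree 6 in B major is G#. bVImaj7 uses the lowered form, G, taken from B minor. Building the major-seventh chord from the parallel minor on G: G–B–D–F#.

G B D F#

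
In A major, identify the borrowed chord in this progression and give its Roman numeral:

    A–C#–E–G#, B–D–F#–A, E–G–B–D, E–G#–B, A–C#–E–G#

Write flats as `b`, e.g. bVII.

v7

The diatonic triads in A major are A, Bm, C#m, D, E, F#m, G#dim. A–C#–E–G# = Amaj7, B–D–F#–A = Bm7 and E–G#–B = E are all diatonic. E–G–B–D doesn't fit — on degree 5 A major would have E (V). Em7 is the degree-5 chord of A minor, so it is the borrowed v7.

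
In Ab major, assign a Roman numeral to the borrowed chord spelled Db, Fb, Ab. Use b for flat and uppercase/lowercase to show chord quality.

iv

The root Db is the diatonic 4th degree of Ab major; the borrowing shows in the chord quality. The diatonic chord on degree 4 would be Db (IV), but Db–Fb–Ab is the minor chord from Ab minor. As a borrowed chord it is labeled iv.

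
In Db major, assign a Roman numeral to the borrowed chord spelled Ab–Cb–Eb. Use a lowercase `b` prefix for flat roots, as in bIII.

v

The root Ab is the diatonic 5th degree of Db major; the borrowing shows in the chord quality. The diatonic chord on degree 5 would be Ab (V), but Ab–Cb–Eb is the minor chord from Db minor. As a borrowed chord it is labeled v.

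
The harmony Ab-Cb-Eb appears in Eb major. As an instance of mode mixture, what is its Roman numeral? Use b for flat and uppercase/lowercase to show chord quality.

The root Ab is the diatonic 4th degree of Eb major; the borrowing shows in the chord quality. The diatonic chord on degree 4 would be Ab (IV), but Ab–Cb–Eb is the minor chord from Eb minor. As a borrowed chord it is labeled iv.

iv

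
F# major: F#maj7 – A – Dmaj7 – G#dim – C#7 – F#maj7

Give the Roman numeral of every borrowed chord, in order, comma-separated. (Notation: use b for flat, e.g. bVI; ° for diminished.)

bIII, bVImaj7, ii°

F# major has the diatonic set F#, G#m, A#m, B, C#, D#m, E#dim. F#maj7 and C#7 are both diatonic. A (A–C#–E) doesn't fit — on degree 3 F# major would have A#m (iii). A is the degree-3 chord of F# minor, so it is the borrowed bIII. Dmaj7 (D–F#–A–C#) is not: scale degree 6 in F# major carries D#m (vi). In F# minor the chord on that degree is Dmaj7, so here it functions as bVImaj7, borrowed from the parallel minor. G#dim (G#–B–D) is not: scale degree 2 in F# major carries G#m (ii). In F# minor the chord on that degree is G#dim, so here it functions as ii°, borrowed from the parallel minor.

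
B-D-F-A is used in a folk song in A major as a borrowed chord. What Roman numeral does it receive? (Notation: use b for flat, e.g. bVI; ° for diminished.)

The root B is the diatonic 2nd degree of A major; the borrowing shows in the chord quality. Diatonically A major has Bm (ii) on that degree; B–D–F–A is instead the half-diminished-seventh chord native to A minor, so it takes the label iiø7.

iiø7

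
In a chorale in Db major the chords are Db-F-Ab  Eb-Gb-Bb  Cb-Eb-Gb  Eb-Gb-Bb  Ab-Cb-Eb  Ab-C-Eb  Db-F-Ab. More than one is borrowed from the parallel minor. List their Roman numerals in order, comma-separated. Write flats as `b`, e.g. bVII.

Db major has the diatonic set Db, Ebm, Fm, Gb, Ab, Bbm, Cdim. Db–F–Ab = Db, Eb–Gb–Bb = Ebm and Ab–C–Eb = Ab all belong to that set. But Cb–Eb–Gb is foreign: the diatonic vii° on degree 7 is Cdim, whereas Cb comes from Db minor. It is labeled bVII. But Ab–Cb–Eb is foreign: the diatonic V on degree 5 is Ab, whereas Abm comes from Db minor. It is labeled v.

bVII, v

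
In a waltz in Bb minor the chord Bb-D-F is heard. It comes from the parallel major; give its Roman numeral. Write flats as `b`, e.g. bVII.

Bb is scale degree 1 in Bb minor. The diatonic chord on degree 1 would be Bbm (i), but Bb–D–F is the major chord from Bb major. As a borrowed chord it is labeled I.

I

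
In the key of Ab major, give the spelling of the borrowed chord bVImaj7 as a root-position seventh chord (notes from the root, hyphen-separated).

Fb-Ab-Cb-Eb

The root of bVImaj7 is the lowered 6th degree: F becomes Fb. Stacking thirds in Ab minor on Fb gives Fb–Ab–Cb–Eb.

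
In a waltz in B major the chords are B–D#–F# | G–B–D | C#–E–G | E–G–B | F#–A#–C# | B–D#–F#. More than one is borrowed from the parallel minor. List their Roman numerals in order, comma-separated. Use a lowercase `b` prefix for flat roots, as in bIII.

In B major the diatonic chords are B, C#m, D#m, E, F#, G#m, A#dim. B–D#–F# = B and F#–A#–C# = F# both belong to that set. But G–B–D is foreign: the diatonic vi on degree 6 is G#m, whereas G comes from B minor. It is labeled bVI. C#–E–G is not: scale degree 2 in B major carries C#m (ii). In B minor the chord on that degree is C#dim, so here it functions as ii°, borrowed from the parallel minor. E–G–B doesn't fit — on degree 4 B major would have E (IV). Em is the degree-4 chord of B minor, so it is the borrowed iv.

bVI, ii°, iv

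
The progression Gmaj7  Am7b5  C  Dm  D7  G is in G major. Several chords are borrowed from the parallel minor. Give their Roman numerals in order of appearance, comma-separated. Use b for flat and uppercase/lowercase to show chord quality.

The diatonic triads in G major are G, Am, Bm, C, D, Em, F#dim. Of the given chords, Gmaj7, C, D7 and G are diatonic. Am7b5 (A–C–Eb–G) is not: scale degree 2 in G major carries Am (ii). In G minor the chord on that degree is Am7b5, so here it functions as iiø7, borrowed from the parallel minor. Dm (D–F–A) is not: scale degree 5 in G major carries D (V). In G minor the chord on that degree is Dm, so here it functions as v, borrowed from the parallel minor.

iiø7, v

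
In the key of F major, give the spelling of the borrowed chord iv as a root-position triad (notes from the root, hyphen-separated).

The root, Bb, is scale degree 4 — the same note in F major and F minor; only the chord quality changes. In F minor the chord on Bb is Bb–Db–F.

Bb-Db-F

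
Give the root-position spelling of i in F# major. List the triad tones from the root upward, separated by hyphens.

F#-A-C#

i is built on scale degree 1, which is F# in both F# major and its parallel. Stacking thirds in F# minor on F# gives F#–A–C#.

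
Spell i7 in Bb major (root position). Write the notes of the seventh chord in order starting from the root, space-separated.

Bb Db F Ab

i7 is built on scale degree 1, which is Bb in both Bb major and its parallel. Building the minor-seventh chord from the parallel minor on Bb: Bb–Db–F–Ab.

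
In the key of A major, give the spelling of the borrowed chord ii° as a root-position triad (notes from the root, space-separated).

ii° is built on scale degree 2, which is B in both A major and its parallel. Stacking thirds in A minor on B gives B–D–F.

B D F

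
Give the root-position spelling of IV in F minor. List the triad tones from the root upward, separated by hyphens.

Bb-D-F

The root, Bb, is scale degree 4 — the same note in F minor and F major; only the chord quality changes. Building the major chord from the parallel major on Bb: Bb–D–F.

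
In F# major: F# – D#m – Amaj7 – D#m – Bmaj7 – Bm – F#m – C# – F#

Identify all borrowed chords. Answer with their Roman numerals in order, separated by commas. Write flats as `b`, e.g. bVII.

The diatonic triads in F# major are F#, G#m, A#m, B, C#, D#m, E#dim. F#, D#m, Bmaj7 and C# all belong to that set. Amaj7 (A–C#–E–G#) doesn't fit — on degree 3 F# major would have A#m (iii). Amaj7 is the degree-3 chord of F# minor, so it is the borrowed bIIImaj7. Bm (B–D–F#) is not: scale degree 4 in F# major carries B (IV). In F# minor the chord on that degree is Bm, so here it functions as iv, borrowed from the parallel minor. F#m (F#–A–C#) is not: scale degree 1 in F# major carries F# (I). In F# minor the chord on that degree is F#m, so here it functions as i, borrowed from the parallel minor.

bIIImaj7, iv, i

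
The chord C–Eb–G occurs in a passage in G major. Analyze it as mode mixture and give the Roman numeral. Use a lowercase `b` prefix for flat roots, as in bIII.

The root C is the diatonic 4th degree of G major; the borrowing shows in the chord quality. C–Eb–G is a minor chord — the form found in G minor, not the diatonic IV (C). Borrowed into G major it is written iv.

iv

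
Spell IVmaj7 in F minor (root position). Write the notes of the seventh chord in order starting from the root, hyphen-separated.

Bb-D-F-A

The root, Bb, is scale degree 4 — the same note in F minor and F major; only the chord quality changes. In F major the chord on Bb is Bb–D–F–A.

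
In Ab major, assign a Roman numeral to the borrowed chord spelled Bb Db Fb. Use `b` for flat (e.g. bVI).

The root Bb is the diatonic 2nd degree of Ab major; the borrowing shows in the chord quality. Bb–Db–Fb is a diminished chord — the form found in Ab minor, not the diatonic ii (Bbm). Borrowed into Ab major it is written ii°.

ii°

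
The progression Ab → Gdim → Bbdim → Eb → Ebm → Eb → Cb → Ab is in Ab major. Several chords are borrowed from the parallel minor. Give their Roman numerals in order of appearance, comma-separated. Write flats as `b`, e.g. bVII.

In Ab major the diatonic chords are Ab, Bbm, Cm, Db, Eb, Fm, Gdim. Of the given chords, Ab, Gdim and Eb are diatonic. Bbdim (Bb–Db–Fb) doesn't fit — on degree 2 Ab major would have Bbm (ii). Bbdim is the degree-2 chord of Ab minor, so it is the borrowed ii°. But Ebm (Eb–Gb–Bb) is foreign: the diatonic V on degree 5 is Eb, whereas Ebm comes from Ab minor. It is labeled v. Cb (Cb–Eb–Gb) doesn't fit — on degree 3 Ab major would have Cm (iii). Cb is the degree-3 chord of Ab minor, so it is the borrowed bIII.

ii°, v, bIII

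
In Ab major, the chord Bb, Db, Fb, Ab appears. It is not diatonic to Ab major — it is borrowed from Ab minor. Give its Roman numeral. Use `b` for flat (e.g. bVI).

The root Bb is the diatonic 2nd degree of Ab major; the borrowing shows in the chord quality. Diatonically Ab major has Bbm (ii) on that degree; Bb–Db–Fb–Ab is instead the half-diminished-seventh chord native to Ab minor, so it takes the label iiø7.

iiø7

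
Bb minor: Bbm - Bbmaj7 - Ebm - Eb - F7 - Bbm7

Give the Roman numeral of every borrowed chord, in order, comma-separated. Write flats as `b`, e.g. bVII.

Bb minor has the diatonic set Bbm, Cdim, Db, Ebm, F, Gb, Ab (with V from harmonic minor). Bbm, Ebm, F7 and Bbm7 are all diatonic. But Bbmaj7 (Bb–D–F–A) is foreign: the diatonic i on degree 1 is Bbm, whereas Bbmaj7 comes from Bb major. It is labeled Imaj7. Eb (Eb–G–Bb) doesn't fit — on degree 4 Bb minor would have Ebm (iv). Eb is the degree-4 chord of Bb major, so it is the borrowed IV.

Imaj7, IV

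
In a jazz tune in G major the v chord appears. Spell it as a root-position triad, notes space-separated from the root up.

The root, D, is scale degree 5 — the same note in G major and G minor; only the chord quality changes. In G minor the chord on D is D–F–A.

D F A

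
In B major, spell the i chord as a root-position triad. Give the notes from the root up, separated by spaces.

B D F#

i is built on scale degree 1, which is B in both B major and its parallel. Stacking thirds in B minor on B gives B–D–F#.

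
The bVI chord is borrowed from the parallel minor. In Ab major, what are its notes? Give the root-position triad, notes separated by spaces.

bVI is built on the lowered scale degree 6. In Ab major degree 6 is F; lowered it becomes Fb. Stacking thirds in Ab minor on Fb gives Fb–Ab–Cb.

Fb Ab Cb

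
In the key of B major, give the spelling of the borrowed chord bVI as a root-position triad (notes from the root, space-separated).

Scale degree 6 in B major is G#. bVI uses the lowered form, G, taken from B minor. In B minor the chord on G is G–B–D.

G B D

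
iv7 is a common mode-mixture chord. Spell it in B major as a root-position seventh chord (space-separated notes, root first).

E G B D

The root, E, is scale degree 4 — the same note in B major and B minor; only the chord quality changes. In B minor the chord on E is E–G–B–D.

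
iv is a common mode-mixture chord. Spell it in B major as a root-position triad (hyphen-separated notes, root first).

The root, E, is scale degree 4 — the same note in B major and B minor; only the chord quality changes. In B minor the chord on E is E–G–B.

E-G-B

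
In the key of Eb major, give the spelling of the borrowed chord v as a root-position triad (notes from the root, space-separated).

Bb Db F

The root, Bb, is scale degree 5 — the same note in Eb major and Eb minor; only the chord quality changes. Building the minor chord from the parallel minor on Bb: Bb–Db–F.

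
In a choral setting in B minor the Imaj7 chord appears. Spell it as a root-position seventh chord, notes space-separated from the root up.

B D# F# A#

The root, B, is scale degree 1 — the same note in B minor and B major; only the chord quality changes. Stacking thirds in B major on B gives B–D#–F#–A#.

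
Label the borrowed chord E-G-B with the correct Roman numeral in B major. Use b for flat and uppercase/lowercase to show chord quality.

iv

E is scale degree 4 in B major. E–G–B is a minor chord — the form found in B minor, not the diatonic IV (E). Borrowed into B major it is written iv.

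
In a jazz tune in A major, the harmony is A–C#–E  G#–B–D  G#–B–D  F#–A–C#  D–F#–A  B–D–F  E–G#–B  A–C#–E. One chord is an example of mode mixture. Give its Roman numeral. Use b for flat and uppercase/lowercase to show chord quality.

The diatonic triads in A major are A, Bm, C#m, D, E, F#m, G#dim. A–C#–E = A, G#–B–D = G#dim, F#–A–C# = F#m, D–F#–A = D and E–G#–B = E are all diatonic. B–D–F is not: scale degree 2 in A major carries Bm (ii). In A minor the chord on that degree is Bdim, so here it functions as ii°, borrowed from the parallel minor.

ii°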